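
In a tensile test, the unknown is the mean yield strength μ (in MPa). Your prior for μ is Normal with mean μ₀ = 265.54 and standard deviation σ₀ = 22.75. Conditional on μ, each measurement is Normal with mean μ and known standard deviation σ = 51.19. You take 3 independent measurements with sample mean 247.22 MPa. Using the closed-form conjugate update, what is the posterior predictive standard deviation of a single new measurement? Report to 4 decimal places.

For Normal data with known variance σ², a Normal(μ₀, σ₀²) prior on μ is conjugate. Posterior precision = 1/σ₀² + n/σ²; posterior mean is the precision-weighted average of μ₀ and x̄.
σ₀² = 22.75² = 517.5625, σ² = 51.19² = 2620.4161; σ² + n·σ₀² = 2620.4161 + 3·517.5625 = 4173.1036.
Posterior precision = 1/σ₀² + n/σ² = 1/517.5625 + 3/2620.4161 = (σ² + n·σ₀²)/(σ₀²σ²) = 4173.1036/(517.5625·2620.4161); posterior variance σₙ² = σ₀²σ²/(σ² + n·σ₀²) = 517.5625·2620.4161/4173.1036 = 324.992916.
Predictive variance for one new observation = σₙ² + σ² = 517.5625·2620.4161/4173.1036 + 2620.4161 = σ²·(σ₀² + 4173.1036)/4173.1036 = 2620.4161·4690.6661/4173.1036 = 2945.409016; SD = √(2620.4161·4690.6661/4173.1036) = 54.2716.

54.2716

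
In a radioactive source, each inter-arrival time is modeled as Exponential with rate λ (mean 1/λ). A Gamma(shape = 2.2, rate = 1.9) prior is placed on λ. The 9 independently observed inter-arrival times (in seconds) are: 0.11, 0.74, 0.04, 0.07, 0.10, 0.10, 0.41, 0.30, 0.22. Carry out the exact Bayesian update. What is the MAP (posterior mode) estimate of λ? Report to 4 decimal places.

2.5564

With a Gamma(shape α, rate β) prior on the exponential rate λ, the posterior after n observations with total T = Σxᵢ is Gamma(α+n, β+T).
Sum of observations T = 2.09 seconds; n = 9.
Posterior: Gamma(2.2+9, 1.9+2.09) = Gamma(11.2, 3.99).
Mode = (α−1)/β = 2.5564.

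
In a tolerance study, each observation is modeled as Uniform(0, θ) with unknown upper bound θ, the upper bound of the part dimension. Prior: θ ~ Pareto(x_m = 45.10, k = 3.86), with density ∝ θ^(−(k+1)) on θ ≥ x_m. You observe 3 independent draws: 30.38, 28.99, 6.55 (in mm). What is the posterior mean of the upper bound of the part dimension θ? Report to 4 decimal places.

52.7962

A Pareto(scale x_m, shape k) prior on the upper bound θ of Uniform(0, θ) is conjugate: posterior is Pareto(max(x_m, max xᵢ), k + n).
Sample maximum = 30.38; prior scale x_m = 45.10 → posterior scale = max = 45.10.
Posterior shape = 3.86 + 3 = 6.86.
E[θ|data] = k·x_m/(k−1) = 6.86·45.10/5.86 = 52.7962.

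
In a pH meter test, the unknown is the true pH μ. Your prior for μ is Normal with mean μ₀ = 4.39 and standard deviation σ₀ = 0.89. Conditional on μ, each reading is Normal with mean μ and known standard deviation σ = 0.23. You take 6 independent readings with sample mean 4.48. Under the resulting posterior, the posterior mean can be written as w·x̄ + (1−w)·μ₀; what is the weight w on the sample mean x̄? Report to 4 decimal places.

0.9890

For Normal data with known variance σ², a Normal(μ₀, σ₀²) prior on μ is conjugate. Posterior precision = 1/σ₀² + n/σ²; posterior mean is the precision-weighted average of μ₀ and x̄.
σ₀² = 0.89² = 0.7921, σ² = 0.23² = 0.0529. Prior precision 1/σ₀² = 1/0.7921; data precision n/σ² = 6/0.0529.
w = (n/σ²)/(1/σ₀² + n/σ²) = n·σ₀²/(σ² + n·σ₀²) = 6·0.7921/(0.0529 + 6·0.7921) = 4.7526/4.8055 = 0.9890.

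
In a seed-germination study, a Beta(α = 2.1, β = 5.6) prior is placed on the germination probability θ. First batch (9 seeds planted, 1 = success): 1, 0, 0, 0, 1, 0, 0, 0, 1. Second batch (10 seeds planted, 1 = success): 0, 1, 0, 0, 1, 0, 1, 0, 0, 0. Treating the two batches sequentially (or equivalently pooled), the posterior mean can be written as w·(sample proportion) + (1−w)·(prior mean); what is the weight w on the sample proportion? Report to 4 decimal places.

The Beta prior is conjugate to a Binomial/Bernoulli likelihood; the update adds successes to α and failures to β.
Total number of seeds planted: n = 9 + 10 = 19.
Posterior mean = (α₀+k)/(α₀+β₀+n) = [n/(α₀+β₀+n)]·(k/n) + [(α₀+β₀)/(α₀+β₀+n)]·α₀/(α₀+β₀), so only n and the prior enter the weight.
The weight on the data is w = n/(α₀+β₀+n) = 19/(2.1+5.6+19) = 19/26.7 = 0.7116.

0.7116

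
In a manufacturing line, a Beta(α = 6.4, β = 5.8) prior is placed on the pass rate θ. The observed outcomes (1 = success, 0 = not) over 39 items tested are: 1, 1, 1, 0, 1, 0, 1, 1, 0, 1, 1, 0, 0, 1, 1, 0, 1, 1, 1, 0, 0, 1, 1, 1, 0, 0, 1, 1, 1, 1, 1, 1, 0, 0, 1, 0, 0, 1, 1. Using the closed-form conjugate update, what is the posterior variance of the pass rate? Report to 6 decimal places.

The Beta prior is conjugate to a Binomial/Bernoulli likelihood; the update adds successes to α and failures to β.
Posterior: Beta(α+k, β+n−k) = Beta(6.4+25, 5.8+14) = Beta(31.4, 19.8).
Var = αβ/((α+β)²(α+β+1)) = 31.4·19.8/(51.2²·52.2) = 0.004543.

0.004543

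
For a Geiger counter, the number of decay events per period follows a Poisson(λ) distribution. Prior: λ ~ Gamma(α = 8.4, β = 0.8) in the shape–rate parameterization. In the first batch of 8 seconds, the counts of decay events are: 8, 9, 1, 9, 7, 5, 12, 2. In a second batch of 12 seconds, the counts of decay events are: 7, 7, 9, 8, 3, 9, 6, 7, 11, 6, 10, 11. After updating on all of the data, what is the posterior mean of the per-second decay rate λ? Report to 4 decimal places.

7.4712

With a Gamma(shape α, rate β) prior, the Poisson likelihood is conjugate: the posterior is Gamma(α + ΣXᵢ, β + n).
Batch 1: sum of counts S = 53 over n = 8 seconds.
After batch 1: Gamma(α+S, β+n) = Gamma(8.4+53, 0.8+8) = Gamma(61.4, 8.8).
Batch 2: sum of counts S = 94 over n = 12 seconds.
After batch 2: Gamma(α+S, β+n) = Gamma(61.4+94, 8.8+12) = Gamma(155.4, 20.8).
Posterior mean = α/β = 155.4/20.8 = 7.4712.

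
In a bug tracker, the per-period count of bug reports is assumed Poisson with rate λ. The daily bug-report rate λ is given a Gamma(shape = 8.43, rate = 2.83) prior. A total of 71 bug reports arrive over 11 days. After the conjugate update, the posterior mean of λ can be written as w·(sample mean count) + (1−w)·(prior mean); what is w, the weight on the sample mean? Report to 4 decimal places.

With a Gamma(shape α, rate β) prior, the Poisson likelihood is conjugate: the posterior is Gamma(α + ΣXᵢ, β + n).
Posterior mean = (α₀+S)/(β₀+n) = [n/(β₀+n)]·(S/n) + [β₀/(β₀+n)]·(α₀/β₀), so only n and β₀ enter the weight.
Weight on data w = n/(β₀+n) = 11/(2.83+11) = 11/13.83 = 0.7954.

0.7954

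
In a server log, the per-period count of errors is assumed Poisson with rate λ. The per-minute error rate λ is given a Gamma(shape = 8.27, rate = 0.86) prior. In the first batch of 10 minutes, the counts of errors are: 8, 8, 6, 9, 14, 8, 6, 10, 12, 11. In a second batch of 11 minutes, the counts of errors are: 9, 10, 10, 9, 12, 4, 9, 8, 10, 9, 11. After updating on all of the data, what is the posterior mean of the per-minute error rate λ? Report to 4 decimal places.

With a Gamma(shape α, rate β) prior, the Poisson likelihood is conjugate: the posterior is Gamma(α + ΣXᵢ, β + n).
Batch 1: sum of counts S = 92 over n = 10 minutes.
After batch 1: Gamma(α+S, β+n) = Gamma(8.27+92, 0.86+10) = Gamma(100.27, 10.86).
Batch 2: sum of counts S = 101 over n = 11 minutes.
After batch 2: Gamma(α+S, β+n) = Gamma(100.27+101, 10.86+11) = Gamma(201.27, 21.86).
Posterior mean = α/β = 201.27/21.86 = 9.2072.

9.2072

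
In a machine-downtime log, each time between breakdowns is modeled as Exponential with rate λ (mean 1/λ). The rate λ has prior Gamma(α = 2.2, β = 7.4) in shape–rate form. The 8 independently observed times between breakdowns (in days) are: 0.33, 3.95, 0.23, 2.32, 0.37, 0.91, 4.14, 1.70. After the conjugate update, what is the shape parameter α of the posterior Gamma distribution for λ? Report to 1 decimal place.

With a Gamma(shape α, rate β) prior on the exponential rate λ, the posterior after n observations with total T = Σxᵢ is Gamma(α+n, β+T).
Sum of observations T = 13.95 days; n = 8.
Posterior: Gamma(2.2+8, 7.4+13.95) = Gamma(10.2, 21.35).
Posterior α = 10.2.

10.2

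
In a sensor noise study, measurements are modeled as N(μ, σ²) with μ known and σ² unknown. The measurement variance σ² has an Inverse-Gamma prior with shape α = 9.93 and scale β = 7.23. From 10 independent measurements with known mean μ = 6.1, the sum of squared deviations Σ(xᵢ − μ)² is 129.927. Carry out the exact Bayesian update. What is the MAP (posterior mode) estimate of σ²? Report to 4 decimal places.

4.5319

With known mean μ and an Inverse-Gamma(α, β) prior on σ², the Normal likelihood is conjugate: posterior is Inv-Gamma(α + n/2, β + Σ(xᵢ−μ)²/2).
Posterior: Inv-Gamma(9.93 + 10/2, 7.23 + 129.927/2) = Inv-Gamma(14.93, 72.1935).
Mode = β/(α+1) = 72.1935/15.93 = 4.5319.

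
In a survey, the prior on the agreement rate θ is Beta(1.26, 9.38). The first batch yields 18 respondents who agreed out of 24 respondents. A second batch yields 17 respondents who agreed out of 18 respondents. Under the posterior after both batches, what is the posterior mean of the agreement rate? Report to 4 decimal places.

The Beta prior is conjugate to a Binomial/Bernoulli likelihood; the update adds successes to α and failures to β.
After batch 1: Beta(1.26+18, 9.38+6) = Beta(19.26, 15.38).
After batch 2: Beta(19.26+17, 15.38+1) = Beta(36.26, 16.38).
Posterior mean = α/(α+β) = 36.26/52.64 = 0.6888.

0.6888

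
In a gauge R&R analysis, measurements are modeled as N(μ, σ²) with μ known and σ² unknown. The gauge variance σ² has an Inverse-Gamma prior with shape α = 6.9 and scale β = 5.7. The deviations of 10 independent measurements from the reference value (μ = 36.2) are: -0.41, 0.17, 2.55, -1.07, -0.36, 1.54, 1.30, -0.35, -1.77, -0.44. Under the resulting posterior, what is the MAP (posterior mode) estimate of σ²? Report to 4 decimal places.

1.0420

With known mean μ and an Inverse-Gamma(α, β) prior on σ², the Normal likelihood is conjugate: posterior is Inv-Gamma(α + n/2, β + Σ(xᵢ−μ)²/2).
Σ(xᵢ−μ)² = (-0.41)² + (0.17)² + (2.55)² + (-1.07)² + (-0.36)² + (1.54)² + (1.30)² + (-0.35)² + (-1.77)² + (-0.44)² = 15.4846.
Posterior: Inv-Gamma(6.9 + 10/2, 5.7 + 15.4846/2) = Inv-Gamma(11.90, 13.44230).
Mode = β/(α+1) = 13.44230/12.90 = 1.0420.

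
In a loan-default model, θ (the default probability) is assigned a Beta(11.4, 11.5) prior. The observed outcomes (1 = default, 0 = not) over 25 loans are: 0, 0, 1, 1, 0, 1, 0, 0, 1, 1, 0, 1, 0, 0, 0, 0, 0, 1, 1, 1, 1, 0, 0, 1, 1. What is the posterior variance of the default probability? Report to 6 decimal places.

The Beta prior is conjugate to a Binomial/Bernoulli likelihood; the update adds successes to α and failures to β.
Posterior: Beta(α+k, β+n−k) = Beta(11.4+12, 11.5+13) = Beta(23.4, 24.5).
Var = αβ/((α+β)²(α+β+1)) = 23.4·24.5/(47.9²·48.9) = 0.005110.

0.005110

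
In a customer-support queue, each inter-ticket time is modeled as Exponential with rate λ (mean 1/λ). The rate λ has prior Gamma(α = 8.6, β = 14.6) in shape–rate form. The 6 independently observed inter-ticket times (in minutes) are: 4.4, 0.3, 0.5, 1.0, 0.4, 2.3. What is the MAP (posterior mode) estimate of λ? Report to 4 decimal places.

0.5787

With a Gamma(shape α, rate β) prior on the exponential rate λ, the posterior after n observations with total T = Σxᵢ is Gamma(α+n, β+T).
Sum of observations T = 8.9 minutes; n = 6.
Posterior: Gamma(8.6+6, 14.6+8.9) = Gamma(14.6, 23.5).
Mode = (α−1)/β = 0.5787.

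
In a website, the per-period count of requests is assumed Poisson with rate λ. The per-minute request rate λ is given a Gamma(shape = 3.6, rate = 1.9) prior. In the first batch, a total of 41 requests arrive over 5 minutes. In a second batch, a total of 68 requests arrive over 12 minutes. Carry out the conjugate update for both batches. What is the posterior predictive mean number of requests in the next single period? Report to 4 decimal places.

With a Gamma(shape α, rate β) prior, the Poisson likelihood is conjugate: the posterior is Gamma(α + ΣXᵢ, β + n).
After batch 1: Gamma(α+S, β+n) = Gamma(3.6+41, 1.9+5) = Gamma(44.6, 6.9).
After batch 2: Gamma(α+S, β+n) = Gamma(44.6+68, 6.9+12) = Gamma(112.6, 18.9).
The predictive distribution for one future period is NegBinom with mean α/β = 5.9577.

5.9577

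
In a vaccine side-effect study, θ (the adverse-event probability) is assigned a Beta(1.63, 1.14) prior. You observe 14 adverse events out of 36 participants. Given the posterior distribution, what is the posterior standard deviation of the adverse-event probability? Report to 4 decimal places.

The Beta prior is conjugate to a Binomial/Bernoulli likelihood; the update adds successes to α and failures to β.
Posterior: Beta(α+k, β+n−k) = Beta(1.63+14, 1.14+22) = Beta(15.63, 23.14).
Var = αβ/((α+β)²(α+β+1)) = 15.63·23.14/(38.77²·39.77) = 0.00605028; SD = √0.00605028 = 0.0778.

0.0778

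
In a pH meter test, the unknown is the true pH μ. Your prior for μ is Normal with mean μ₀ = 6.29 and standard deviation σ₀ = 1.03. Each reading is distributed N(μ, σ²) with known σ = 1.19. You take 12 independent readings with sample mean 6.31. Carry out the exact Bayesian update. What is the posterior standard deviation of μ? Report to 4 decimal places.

For Normal data with known variance σ², a Normal(μ₀, σ₀²) prior on μ is conjugate. Posterior precision = 1/σ₀² + n/σ²; posterior mean is the precision-weighted average of μ₀ and x̄.
σ₀² = 1.03² = 1.0609, σ² = 1.19² = 1.4161; σ² + n·σ₀² = 1.4161 + 12·1.0609 = 14.1469.
Posterior precision = 1/σ₀² + n/σ² = 1/1.0609 + 12/1.4161 = (σ² + n·σ₀²)/(σ₀²σ²) = 14.1469/(1.0609·1.4161); posterior variance σₙ² = σ₀²σ²/(σ² + n·σ₀²) = 1.0609·1.4161/14.1469 = 0.106196.
Posterior SD = √σₙ² = √(1.0609·1.4161/14.1469) = 0.3259.

0.3259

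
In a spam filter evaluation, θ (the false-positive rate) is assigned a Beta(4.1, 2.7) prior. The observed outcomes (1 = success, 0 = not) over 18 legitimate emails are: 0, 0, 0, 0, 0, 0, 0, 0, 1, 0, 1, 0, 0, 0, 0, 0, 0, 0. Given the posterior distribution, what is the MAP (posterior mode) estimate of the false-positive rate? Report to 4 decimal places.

0.2237

The Beta prior is conjugate to a Binomial/Bernoulli likelihood; the update adds successes to α and failures to β.
Posterior: Beta(α+k, β+n−k) = Beta(4.1+2, 2.7+16) = Beta(6.1, 18.7).
Mode of Beta(a,b) for a,b>1 is (a−1)/(a+b−2) = 5.1/22.8 = 0.2237.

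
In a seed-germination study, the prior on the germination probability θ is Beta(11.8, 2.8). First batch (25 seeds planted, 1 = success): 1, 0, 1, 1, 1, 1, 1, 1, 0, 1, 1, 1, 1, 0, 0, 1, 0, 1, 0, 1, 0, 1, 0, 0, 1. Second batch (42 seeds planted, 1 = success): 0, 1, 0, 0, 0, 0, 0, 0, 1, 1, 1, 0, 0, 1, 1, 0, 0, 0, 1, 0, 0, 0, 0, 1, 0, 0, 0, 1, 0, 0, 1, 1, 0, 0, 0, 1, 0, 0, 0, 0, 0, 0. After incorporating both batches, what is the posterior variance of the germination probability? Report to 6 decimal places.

The Beta prior is conjugate to a Binomial/Bernoulli likelihood; the update adds successes to α and failures to β.
After batch 1: Beta(11.8+16, 2.8+9) = Beta(27.8, 11.8).
After batch 2: Beta(27.8+12, 11.8+30) = Beta(39.8, 41.8).
Var = αβ/((α+β)²(α+β+1)) = 39.8·41.8/(81.6²·82.6) = 0.003025.

0.003025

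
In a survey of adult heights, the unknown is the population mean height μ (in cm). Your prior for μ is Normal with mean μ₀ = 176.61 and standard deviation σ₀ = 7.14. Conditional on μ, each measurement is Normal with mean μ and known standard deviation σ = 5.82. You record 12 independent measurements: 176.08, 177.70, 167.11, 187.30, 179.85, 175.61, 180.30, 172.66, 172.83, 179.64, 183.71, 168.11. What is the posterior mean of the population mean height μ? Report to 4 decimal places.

176.7348

For Normal data with known variance σ², a Normal(μ₀, σ₀²) prior on μ is conjugate. Posterior precision = 1/σ₀² + n/σ²; posterior mean is the precision-weighted average of μ₀ and x̄.
Σxᵢ = 176.08 + 177.70 + 167.11 + 187.30 + 179.85 + 175.61 + 180.30 + 172.66 + 172.83 + 179.64 + 183.71 + 168.11 = 2120.9, so n·x̄ = 2120.9.
σ₀² = 7.14² = 50.9796, σ² = 5.82² = 33.8724; σ² + n·σ₀² = 33.8724 + 12·50.9796 = 645.6276.
Posterior mean = (μ₀/σ₀² + n·x̄/σ²)/(1/σ₀² + n/σ²) = (σ²·μ₀ + σ₀²·n·x̄)/(σ² + n·σ₀²) = (33.8724·176.61 + 50.9796·2120.9)/645.6276 = 114104.838204/645.6276 = 176.7348.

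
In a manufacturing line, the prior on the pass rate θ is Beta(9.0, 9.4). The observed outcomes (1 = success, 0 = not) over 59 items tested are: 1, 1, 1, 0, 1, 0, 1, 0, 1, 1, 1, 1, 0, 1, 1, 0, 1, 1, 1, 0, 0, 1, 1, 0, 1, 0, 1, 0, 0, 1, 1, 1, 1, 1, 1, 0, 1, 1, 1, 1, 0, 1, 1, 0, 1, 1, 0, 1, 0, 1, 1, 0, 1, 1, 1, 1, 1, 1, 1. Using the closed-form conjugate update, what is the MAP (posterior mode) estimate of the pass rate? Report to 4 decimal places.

0.6631

The Beta prior is conjugate to a Binomial/Bernoulli likelihood; the update adds successes to α and failures to β.
Posterior: Beta(α+k, β+n−k) = Beta(9.0+42, 9.4+17) = Beta(51.0, 26.4).
Mode of Beta(a,b) for a,b>1 is (a−1)/(a+b−2) = 50.0/75.4 = 0.6631.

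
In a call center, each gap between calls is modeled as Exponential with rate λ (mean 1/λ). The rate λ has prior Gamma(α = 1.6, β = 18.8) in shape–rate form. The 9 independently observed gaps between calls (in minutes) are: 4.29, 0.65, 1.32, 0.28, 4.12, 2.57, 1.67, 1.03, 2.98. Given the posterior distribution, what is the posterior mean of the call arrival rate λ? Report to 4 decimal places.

0.2811

With a Gamma(shape α, rate β) prior on the exponential rate λ, the posterior after n observations with total T = Σxᵢ is Gamma(α+n, β+T).
Sum of observations T = 18.91 minutes; n = 9.
Posterior: Gamma(1.6+9, 18.8+18.91) = Gamma(10.6, 37.71).
Posterior mean of λ = α/β = 10.6/37.71 = 0.2811.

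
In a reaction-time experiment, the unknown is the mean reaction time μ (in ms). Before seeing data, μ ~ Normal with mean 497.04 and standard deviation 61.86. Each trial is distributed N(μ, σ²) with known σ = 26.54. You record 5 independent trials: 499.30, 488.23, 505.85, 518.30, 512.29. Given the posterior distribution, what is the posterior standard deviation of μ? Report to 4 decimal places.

11.6564

For Normal data with known variance σ², a Normal(μ₀, σ₀²) prior on μ is conjugate. Posterior precision = 1/σ₀² + n/σ²; posterior mean is the precision-weighted average of μ₀ and x̄.
σ₀² = 61.86² = 3826.6596, σ² = 26.54² = 704.3716; σ² + n·σ₀² = 704.3716 + 5·3826.6596 = 19837.6696.
Posterior precision = 1/σ₀² + n/σ² = 1/3826.6596 + 5/704.3716 = (σ² + n·σ₀²)/(σ₀²σ²) = 19837.6696/(3826.6596·704.3716); posterior variance σₙ² = σ₀²σ²/(σ² + n·σ₀²) = 3826.6596·704.3716/19837.6696 = 135.872328.
Posterior SD = √σₙ² = √(3826.6596·704.3716/19837.6696) = 11.6564.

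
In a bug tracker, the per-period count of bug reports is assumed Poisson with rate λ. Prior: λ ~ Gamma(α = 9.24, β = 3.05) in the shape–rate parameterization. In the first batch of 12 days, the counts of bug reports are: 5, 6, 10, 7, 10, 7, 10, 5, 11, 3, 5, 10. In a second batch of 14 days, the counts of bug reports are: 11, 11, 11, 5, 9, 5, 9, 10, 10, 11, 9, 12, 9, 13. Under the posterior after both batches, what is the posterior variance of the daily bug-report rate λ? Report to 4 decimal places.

With a Gamma(shape α, rate β) prior, the Poisson likelihood is conjugate: the posterior is Gamma(α + ΣXᵢ, β + n).
Batch 1: sum of counts S = 89 over n = 12 days.
After batch 1: Gamma(α+S, β+n) = Gamma(9.24+89, 3.05+12) = Gamma(98.24, 15.05).
Batch 2: sum of counts S = 135 over n = 14 days.
After batch 2: Gamma(α+S, β+n) = Gamma(98.24+135, 15.05+14) = Gamma(233.24, 29.05).
Var = α/β² = 233.24/29.05² = 0.2764.

0.2764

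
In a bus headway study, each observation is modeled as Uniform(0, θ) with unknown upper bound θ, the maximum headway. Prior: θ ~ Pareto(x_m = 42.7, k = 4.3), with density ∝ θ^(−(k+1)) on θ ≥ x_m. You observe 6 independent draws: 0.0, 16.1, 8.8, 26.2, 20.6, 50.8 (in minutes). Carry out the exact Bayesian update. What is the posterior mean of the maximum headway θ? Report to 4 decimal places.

56.2624

A Pareto(scale x_m, shape k) prior on the upper bound θ of Uniform(0, θ) is conjugate: posterior is Pareto(max(x_m, max xᵢ), k + n).
Sample maximum = 50.8; prior scale x_m = 42.7 → posterior scale = max = 50.8.
Posterior shape = 4.3 + 6 = 10.3.
E[θ|data] = k·x_m/(k−1) = 10.3·50.8/9.3 = 56.2624.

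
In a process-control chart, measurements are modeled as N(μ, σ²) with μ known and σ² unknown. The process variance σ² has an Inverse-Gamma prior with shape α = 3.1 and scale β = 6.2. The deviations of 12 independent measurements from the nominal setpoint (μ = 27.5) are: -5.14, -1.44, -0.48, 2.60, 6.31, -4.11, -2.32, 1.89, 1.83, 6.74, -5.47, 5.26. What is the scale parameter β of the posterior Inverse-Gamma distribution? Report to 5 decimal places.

109.95565

With known mean μ and an Inverse-Gamma(α, β) prior on σ², the Normal likelihood is conjugate: posterior is Inv-Gamma(α + n/2, β + Σ(xᵢ−μ)²/2).
Σ(xᵢ−μ)² = (-5.14)² + (-1.44)² + (-0.48)² + (2.60)² + (6.31)² + (-4.11)² + (-2.32)² + (1.89)² + (1.83)² + (6.74)² + (-5.47)² + (5.26)² = 207.5113.
Posterior: Inv-Gamma(3.1 + 12/2, 6.2 + 207.5113/2) = Inv-Gamma(9.10, 109.95565).
Posterior β = 109.95565.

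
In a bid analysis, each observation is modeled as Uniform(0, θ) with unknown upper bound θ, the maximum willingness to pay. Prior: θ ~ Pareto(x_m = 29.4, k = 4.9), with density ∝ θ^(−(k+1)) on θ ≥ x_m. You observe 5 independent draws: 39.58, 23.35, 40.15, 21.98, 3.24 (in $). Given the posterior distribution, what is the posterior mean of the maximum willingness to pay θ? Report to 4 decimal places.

A Pareto(scale x_m, shape k) prior on the upper bound θ of Uniform(0, θ) is conjugate: posterior is Pareto(max(x_m, max xᵢ), k + n).
Sample maximum = 40.15; prior scale x_m = 29.4 → posterior scale = max = 40.15.
Posterior shape = 4.9 + 5 = 9.9.
E[θ|data] = k·x_m/(k−1) = 9.9·40.15/8.9 = 44.6612.

44.6612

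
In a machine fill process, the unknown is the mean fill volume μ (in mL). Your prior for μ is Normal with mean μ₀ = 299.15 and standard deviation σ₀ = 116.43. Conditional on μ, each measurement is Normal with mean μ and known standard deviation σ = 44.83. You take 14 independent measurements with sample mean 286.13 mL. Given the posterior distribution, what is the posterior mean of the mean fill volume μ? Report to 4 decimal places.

286.2664

For Normal data with known variance σ², a Normal(μ₀, σ₀²) prior on μ is conjugate. Posterior precision = 1/σ₀² + n/σ²; posterior mean is the precision-weighted average of μ₀ and x̄.
n·x̄ = 14·286.13 = 4005.82.
σ₀² = 116.43² = 13555.9449, σ² = 44.83² = 2009.7289; σ² + n·σ₀² = 2009.7289 + 14·13555.9449 = 191792.9575.
Posterior mean = (μ₀/σ₀² + n·x̄/σ²)/(1/σ₀² + n/σ²) = (σ²·μ₀ + σ₀²·n·x̄)/(σ² + n·σ₀²) = (2009.7289·299.15 + 13555.9449·4005.82)/191792.9575 = 54903885.599753/191792.9575 = 286.2664.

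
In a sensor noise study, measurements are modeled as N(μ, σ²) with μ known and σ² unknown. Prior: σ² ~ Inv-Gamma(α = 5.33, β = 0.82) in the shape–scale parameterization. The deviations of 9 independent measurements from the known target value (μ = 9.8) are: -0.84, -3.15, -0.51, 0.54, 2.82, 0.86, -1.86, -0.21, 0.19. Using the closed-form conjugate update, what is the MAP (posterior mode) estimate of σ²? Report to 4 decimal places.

With known mean μ and an Inverse-Gamma(α, β) prior on σ², the Normal likelihood is conjugate: posterior is Inv-Gamma(α + n/2, β + Σ(xᵢ−μ)²/2).
Σ(xᵢ−μ)² = (-0.84)² + (-3.15)² + (-0.51)² + (0.54)² + (2.82)² + (0.86)² + (-1.86)² + (-0.21)² + (0.19)² = 23.4116.
Posterior: Inv-Gamma(5.33 + 9/2, 0.82 + 23.4116/2) = Inv-Gamma(9.83, 12.52580).
Mode = β/(α+1) = 12.52580/10.83 = 1.1566.

1.1566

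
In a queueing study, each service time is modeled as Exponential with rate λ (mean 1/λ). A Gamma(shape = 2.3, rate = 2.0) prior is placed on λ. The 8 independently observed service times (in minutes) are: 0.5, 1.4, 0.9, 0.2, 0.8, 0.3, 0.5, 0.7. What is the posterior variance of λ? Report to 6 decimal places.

With a Gamma(shape α, rate β) prior on the exponential rate λ, the posterior after n observations with total T = Σxᵢ is Gamma(α+n, β+T).
Sum of observations T = 5.3 minutes; n = 8.
Posterior: Gamma(2.3+8, 2.0+5.3) = Gamma(10.3, 7.3).
Var = α/β² = 0.193282.

0.193282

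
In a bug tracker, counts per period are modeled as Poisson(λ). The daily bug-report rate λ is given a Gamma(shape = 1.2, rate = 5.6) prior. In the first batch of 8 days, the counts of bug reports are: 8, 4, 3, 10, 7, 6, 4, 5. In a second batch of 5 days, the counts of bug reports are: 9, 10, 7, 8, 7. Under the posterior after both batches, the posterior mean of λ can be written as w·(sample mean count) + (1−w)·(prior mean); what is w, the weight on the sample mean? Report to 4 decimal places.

With a Gamma(shape α, rate β) prior, the Poisson likelihood is conjugate: the posterior is Gamma(α + ΣXᵢ, β + n).
Total number of days: n = 8 + 5 = 13.
Posterior mean = (α₀+S)/(β₀+n) = [n/(β₀+n)]·(S/n) + [β₀/(β₀+n)]·(α₀/β₀), so only n and β₀ enter the weight.
Weight on data w = n/(β₀+n) = 13/(5.6+13) = 13/18.6 = 0.6989.

0.6989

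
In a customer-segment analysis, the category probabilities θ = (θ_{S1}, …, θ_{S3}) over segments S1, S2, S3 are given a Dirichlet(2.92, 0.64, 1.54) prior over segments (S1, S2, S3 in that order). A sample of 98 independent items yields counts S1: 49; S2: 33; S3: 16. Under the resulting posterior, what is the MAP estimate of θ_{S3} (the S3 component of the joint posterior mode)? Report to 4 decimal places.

The Dirichlet prior is conjugate to the Multinomial likelihood: each posterior αⱼ = prior αⱼ + observed count nⱼ.
Posterior concentration: (51.92, 33.64, 17.54), total = 103.10.
Joint mode component: (α_{S3}−1)/(Σα−K) = 16.54/100.10 = 0.1652.

0.1652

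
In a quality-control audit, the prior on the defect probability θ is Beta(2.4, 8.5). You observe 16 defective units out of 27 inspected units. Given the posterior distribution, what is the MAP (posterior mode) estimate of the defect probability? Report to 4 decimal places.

0.4847

The Beta prior is conjugate to a Binomial/Bernoulli likelihood; the update adds successes to α and failures to β.
Posterior: Beta(α+k, β+n−k) = Beta(2.4+16, 8.5+11) = Beta(18.4, 19.5).
Mode of Beta(a,b) for a,b>1 is (a−1)/(a+b−2) = 17.4/35.9 = 0.4847.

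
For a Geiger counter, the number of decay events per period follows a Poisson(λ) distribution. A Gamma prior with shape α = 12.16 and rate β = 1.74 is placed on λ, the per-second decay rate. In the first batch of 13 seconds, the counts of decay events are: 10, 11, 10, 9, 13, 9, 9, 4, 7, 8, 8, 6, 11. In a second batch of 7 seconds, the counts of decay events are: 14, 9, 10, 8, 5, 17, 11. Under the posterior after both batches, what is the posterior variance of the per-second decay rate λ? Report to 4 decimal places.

With a Gamma(shape α, rate β) prior, the Poisson likelihood is conjugate: the posterior is Gamma(α + ΣXᵢ, β + n).
Batch 1: sum of counts S = 115 over n = 13 seconds.
After batch 1: Gamma(α+S, β+n) = Gamma(12.16+115, 1.74+13) = Gamma(127.16, 14.74).
Batch 2: sum of counts S = 74 over n = 7 seconds.
After batch 2: Gamma(α+S, β+n) = Gamma(127.16+74, 14.74+7) = Gamma(201.16, 21.74).
Var = α/β² = 201.16/21.74² = 0.4256.

0.4256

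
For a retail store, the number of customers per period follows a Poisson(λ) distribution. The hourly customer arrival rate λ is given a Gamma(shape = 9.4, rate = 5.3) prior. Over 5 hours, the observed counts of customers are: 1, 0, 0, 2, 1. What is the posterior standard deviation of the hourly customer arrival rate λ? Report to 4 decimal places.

0.3554

With a Gamma(shape α, rate β) prior, the Poisson likelihood is conjugate: the posterior is Gamma(α + ΣXᵢ, β + n).
Sum of counts S = 4 over n = 5 hours.
Posterior: Gamma(α+S, β+n) = Gamma(9.4+4, 5.3+5) = Gamma(13.4, 10.3).
SD = √α/β = √13.4/10.3 = 0.3554.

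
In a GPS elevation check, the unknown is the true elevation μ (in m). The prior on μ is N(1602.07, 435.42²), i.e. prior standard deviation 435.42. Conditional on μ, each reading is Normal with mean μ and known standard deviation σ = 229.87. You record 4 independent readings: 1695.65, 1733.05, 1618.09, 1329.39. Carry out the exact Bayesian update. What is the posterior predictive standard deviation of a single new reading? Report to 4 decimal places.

255.3229

For Normal data with known variance σ², a Normal(μ₀, σ₀²) prior on μ is conjugate. Posterior precision = 1/σ₀² + n/σ²; posterior mean is the precision-weighted average of μ₀ and x̄.
σ₀² = 435.42² = 189590.5764, σ² = 229.87² = 52840.2169; σ² + n·σ₀² = 52840.2169 + 4·189590.5764 = 811202.5225.
Posterior precision = 1/σ₀² + n/σ² = 1/189590.5764 + 4/52840.2169 = (σ² + n·σ₀²)/(σ₀²σ²) = 811202.5225/(189590.5764·52840.2169); posterior variance σₙ² = σ₀²σ²/(σ² + n·σ₀²) = 189590.5764·52840.2169/811202.5225 = 12349.575971.
Predictive variance for one new observation = σₙ² + σ² = 189590.5764·52840.2169/811202.5225 + 52840.2169 = σ²·(σ₀² + 811202.5225)/811202.5225 = 52840.2169·1000793.0989/811202.5225 = 65189.792871; SD = √(52840.2169·1000793.0989/811202.5225) = 255.3229.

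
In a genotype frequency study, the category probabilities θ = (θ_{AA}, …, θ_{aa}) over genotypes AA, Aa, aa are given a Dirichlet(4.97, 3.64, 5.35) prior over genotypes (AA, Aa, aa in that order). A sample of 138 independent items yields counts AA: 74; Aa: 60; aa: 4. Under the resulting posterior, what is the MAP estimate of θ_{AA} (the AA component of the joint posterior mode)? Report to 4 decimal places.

The Dirichlet prior is conjugate to the Multinomial likelihood: each posterior αⱼ = prior αⱼ + observed count nⱼ.
Posterior concentration: (78.97, 63.64, 9.35), total = 151.96.
Joint mode component: (α_{AA}−1)/(Σα−K) = 77.97/148.96 = 0.5234.

0.5234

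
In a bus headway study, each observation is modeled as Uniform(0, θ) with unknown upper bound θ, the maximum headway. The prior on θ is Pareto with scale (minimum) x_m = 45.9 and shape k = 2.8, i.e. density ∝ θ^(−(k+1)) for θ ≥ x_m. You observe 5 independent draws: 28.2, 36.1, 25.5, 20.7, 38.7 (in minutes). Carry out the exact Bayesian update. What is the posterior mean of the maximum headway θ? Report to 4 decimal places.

52.6500

A Pareto(scale x_m, shape k) prior on the upper bound θ of Uniform(0, θ) is conjugate: posterior is Pareto(max(x_m, max xᵢ), k + n).
Sample maximum = 38.7; prior scale x_m = 45.9 → posterior scale = max = 45.9.
Posterior shape = 2.8 + 5 = 7.8.
E[θ|data] = k·x_m/(k−1) = 7.8·45.9/6.8 = 52.6500.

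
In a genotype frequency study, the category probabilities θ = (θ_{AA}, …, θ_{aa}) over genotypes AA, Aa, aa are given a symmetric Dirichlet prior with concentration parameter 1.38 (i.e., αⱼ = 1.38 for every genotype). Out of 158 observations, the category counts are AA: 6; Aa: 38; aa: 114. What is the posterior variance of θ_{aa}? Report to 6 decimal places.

0.001258

The Dirichlet prior is conjugate to the Multinomial likelihood: each posterior αⱼ = prior αⱼ + observed count nⱼ.
Posterior concentration: (7.38, 39.38, 115.38), total = 162.14.
Var[θ_j] = α_j(Σα−α_j)/((Σα)²(Σα+1)) = 115.38·46.76/(162.14²·163.14) = 0.001258.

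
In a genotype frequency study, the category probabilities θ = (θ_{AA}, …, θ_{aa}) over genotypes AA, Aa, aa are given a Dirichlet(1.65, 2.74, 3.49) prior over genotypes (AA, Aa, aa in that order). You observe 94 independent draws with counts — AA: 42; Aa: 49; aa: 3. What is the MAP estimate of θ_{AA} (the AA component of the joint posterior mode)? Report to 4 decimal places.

0.4313

The Dirichlet prior is conjugate to the Multinomial likelihood: each posterior αⱼ = prior αⱼ + observed count nⱼ.
Posterior concentration: (43.65, 51.74, 6.49), total = 101.88.
Joint mode component: (α_{AA}−1)/(Σα−K) = 42.65/98.88 = 0.4313.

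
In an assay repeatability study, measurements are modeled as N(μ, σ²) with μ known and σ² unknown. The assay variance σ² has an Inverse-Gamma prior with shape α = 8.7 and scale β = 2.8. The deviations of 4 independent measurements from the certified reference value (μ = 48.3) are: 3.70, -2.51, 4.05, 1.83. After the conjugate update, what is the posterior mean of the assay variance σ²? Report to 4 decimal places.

2.3372

With known mean μ and an Inverse-Gamma(α, β) prior on σ², the Normal likelihood is conjugate: posterior is Inv-Gamma(α + n/2, β + Σ(xᵢ−μ)²/2).
Σ(xᵢ−μ)² = (3.70)² + (-2.51)² + (4.05)² + (1.83)² = 39.7415.
Posterior: Inv-Gamma(8.7 + 4/2, 2.8 + 39.7415/2) = Inv-Gamma(10.70, 22.67075).
E[σ²|data] = β/(α−1) = 22.67075/9.70 = 2.3372.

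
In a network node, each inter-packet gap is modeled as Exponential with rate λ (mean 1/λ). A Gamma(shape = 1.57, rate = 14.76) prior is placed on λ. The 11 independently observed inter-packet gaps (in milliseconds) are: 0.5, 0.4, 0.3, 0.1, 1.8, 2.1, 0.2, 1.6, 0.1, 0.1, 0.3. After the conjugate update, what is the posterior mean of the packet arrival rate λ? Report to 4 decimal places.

With a Gamma(shape α, rate β) prior on the exponential rate λ, the posterior after n observations with total T = Σxᵢ is Gamma(α+n, β+T).
Sum of observations T = 7.5 milliseconds; n = 11.
Posterior: Gamma(1.57+11, 14.76+7.5) = Gamma(12.57, 22.26).
Posterior mean of λ = α/β = 12.57/22.26 = 0.5647.

0.5647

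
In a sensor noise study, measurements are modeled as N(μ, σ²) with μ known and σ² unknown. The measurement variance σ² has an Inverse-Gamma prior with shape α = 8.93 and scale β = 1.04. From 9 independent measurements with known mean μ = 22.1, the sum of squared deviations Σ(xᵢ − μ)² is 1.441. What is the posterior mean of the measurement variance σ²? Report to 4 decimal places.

0.1416

With known mean μ and an Inverse-Gamma(α, β) prior on σ², the Normal likelihood is conjugate: posterior is Inv-Gamma(α + n/2, β + Σ(xᵢ−μ)²/2).
Posterior: Inv-Gamma(8.93 + 9/2, 1.04 + 1.441/2) = Inv-Gamma(13.43, 1.7605).
E[σ²|data] = β/(α−1) = 1.7605/12.43 = 0.1416.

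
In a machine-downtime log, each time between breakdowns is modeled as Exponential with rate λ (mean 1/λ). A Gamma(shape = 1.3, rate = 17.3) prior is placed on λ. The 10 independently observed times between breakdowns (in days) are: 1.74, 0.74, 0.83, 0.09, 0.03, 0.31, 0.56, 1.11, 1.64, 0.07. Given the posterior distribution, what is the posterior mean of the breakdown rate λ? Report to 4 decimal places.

0.4627

With a Gamma(shape α, rate β) prior on the exponential rate λ, the posterior after n observations with total T = Σxᵢ is Gamma(α+n, β+T).
Sum of observations T = 7.12 days; n = 10.
Posterior: Gamma(1.3+10, 17.3+7.12) = Gamma(11.3, 24.42).
Posterior mean of λ = α/β = 11.3/24.42 = 0.4627.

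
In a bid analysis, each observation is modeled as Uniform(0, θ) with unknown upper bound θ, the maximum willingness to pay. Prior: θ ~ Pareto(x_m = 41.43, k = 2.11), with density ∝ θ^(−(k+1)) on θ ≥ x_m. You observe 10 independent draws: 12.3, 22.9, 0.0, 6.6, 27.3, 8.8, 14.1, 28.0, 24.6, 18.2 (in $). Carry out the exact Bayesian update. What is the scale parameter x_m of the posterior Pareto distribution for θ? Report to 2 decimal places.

A Pareto(scale x_m, shape k) prior on the upper bound θ of Uniform(0, θ) is conjugate: posterior is Pareto(max(x_m, max xᵢ), k + n).
Sample maximum = 28.0; prior scale x_m = 41.43 → posterior scale = max = 41.43.
Posterior shape = 2.11 + 10 = 12.11.
Posterior scale x_m = 41.43.

41.43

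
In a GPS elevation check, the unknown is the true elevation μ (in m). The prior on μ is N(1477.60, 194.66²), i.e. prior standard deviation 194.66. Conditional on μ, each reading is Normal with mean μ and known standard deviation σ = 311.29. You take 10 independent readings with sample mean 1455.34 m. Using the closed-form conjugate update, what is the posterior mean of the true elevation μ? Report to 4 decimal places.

1459.8732

For Normal data with known variance σ², a Normal(μ₀, σ₀²) prior on μ is conjugate. Posterior precision = 1/σ₀² + n/σ²; posterior mean is the precision-weighted average of μ₀ and x̄.
n·x̄ = 10·1455.34 = 14553.4.
σ₀² = 194.66² = 37892.5156, σ² = 311.29² = 96901.4641; σ² + n·σ₀² = 96901.4641 + 10·37892.5156 = 475826.6201.
Posterior mean = (μ₀/σ₀² + n·x̄/σ²)/(1/σ₀² + n/σ²) = (σ²·μ₀ + σ₀²·n·x̄)/(σ² + n·σ₀²) = (96901.4641·1477.60 + 37892.5156·14553.4)/475826.6201 = 694646539.8872/475826.6201 = 1459.8732.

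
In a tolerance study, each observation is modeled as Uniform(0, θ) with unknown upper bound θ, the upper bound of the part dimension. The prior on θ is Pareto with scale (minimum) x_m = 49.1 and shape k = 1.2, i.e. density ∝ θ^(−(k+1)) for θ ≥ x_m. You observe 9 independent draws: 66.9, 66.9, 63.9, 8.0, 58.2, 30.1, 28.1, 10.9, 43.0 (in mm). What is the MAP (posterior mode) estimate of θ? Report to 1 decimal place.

A Pareto(scale x_m, shape k) prior on the upper bound θ of Uniform(0, θ) is conjugate: posterior is Pareto(max(x_m, max xᵢ), k + n).
Sample maximum = 66.9; prior scale x_m = 49.1 → posterior scale = max = 66.9.
Posterior shape = 1.2 + 9 = 10.2.
The Pareto density is decreasing on [x_m, ∞), so the mode is x_m = 66.9.

66.9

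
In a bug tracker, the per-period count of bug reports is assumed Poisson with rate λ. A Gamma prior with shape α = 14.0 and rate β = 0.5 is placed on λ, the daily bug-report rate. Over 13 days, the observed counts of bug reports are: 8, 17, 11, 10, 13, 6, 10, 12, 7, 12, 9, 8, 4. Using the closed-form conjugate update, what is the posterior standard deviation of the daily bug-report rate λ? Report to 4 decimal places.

With a Gamma(shape α, rate β) prior, the Poisson likelihood is conjugate: the posterior is Gamma(α + ΣXᵢ, β + n).
Sum of counts S = 127 over n = 13 days.
Posterior: Gamma(α+S, β+n) = Gamma(14.0+127, 0.5+13) = Gamma(141.0, 13.5).
SD = √α/β = √141.0/13.5 = 0.8796.

0.8796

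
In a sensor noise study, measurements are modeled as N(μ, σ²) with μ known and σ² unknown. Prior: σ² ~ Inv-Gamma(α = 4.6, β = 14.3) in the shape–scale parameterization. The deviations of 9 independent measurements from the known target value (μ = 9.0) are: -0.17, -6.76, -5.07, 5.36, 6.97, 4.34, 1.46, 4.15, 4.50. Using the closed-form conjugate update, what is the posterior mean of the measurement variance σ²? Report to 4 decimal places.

With known mean μ and an Inverse-Gamma(α, β) prior on σ², the Normal likelihood is conjugate: posterior is Inv-Gamma(α + n/2, β + Σ(xᵢ−μ)²/2).
Σ(xᵢ−μ)² = (-0.17)² + (-6.76)² + (-5.07)² + (5.36)² + (6.97)² + (4.34)² + (1.46)² + (4.15)² + (4.50)² = 207.1816.
Posterior: Inv-Gamma(4.6 + 9/2, 14.3 + 207.1816/2) = Inv-Gamma(9.10, 117.89080).
E[σ²|data] = β/(α−1) = 117.89080/8.10 = 14.5544.

14.5544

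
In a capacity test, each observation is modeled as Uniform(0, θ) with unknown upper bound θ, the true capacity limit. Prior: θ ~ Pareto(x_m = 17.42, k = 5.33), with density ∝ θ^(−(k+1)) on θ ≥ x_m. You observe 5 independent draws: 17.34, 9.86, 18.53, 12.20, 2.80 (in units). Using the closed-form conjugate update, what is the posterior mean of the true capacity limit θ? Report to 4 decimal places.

A Pareto(scale x_m, shape k) prior on the upper bound θ of Uniform(0, θ) is conjugate: posterior is Pareto(max(x_m, max xᵢ), k + n).
Sample maximum = 18.53; prior scale x_m = 17.42 → posterior scale = max = 18.53.
Posterior shape = 5.33 + 5 = 10.33.
E[θ|data] = k·x_m/(k−1) = 10.33·18.53/9.33 = 20.5161.

20.5161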